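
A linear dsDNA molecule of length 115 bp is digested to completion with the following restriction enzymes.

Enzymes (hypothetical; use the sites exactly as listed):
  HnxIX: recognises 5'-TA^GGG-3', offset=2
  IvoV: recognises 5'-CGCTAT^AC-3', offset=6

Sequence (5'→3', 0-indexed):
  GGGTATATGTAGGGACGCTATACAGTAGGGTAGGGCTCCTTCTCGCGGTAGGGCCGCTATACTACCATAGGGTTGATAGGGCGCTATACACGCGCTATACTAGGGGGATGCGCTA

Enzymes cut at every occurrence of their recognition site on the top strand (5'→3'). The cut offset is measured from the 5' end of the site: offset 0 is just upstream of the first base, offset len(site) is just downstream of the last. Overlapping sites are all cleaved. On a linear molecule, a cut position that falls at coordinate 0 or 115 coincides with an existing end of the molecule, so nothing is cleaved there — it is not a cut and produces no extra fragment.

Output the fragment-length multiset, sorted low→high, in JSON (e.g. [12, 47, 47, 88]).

Scan for sites:
  HnxIX (TAGGG, off=2): starts [9, 25, 30, 48, 67, 76, 100] → cuts [11, 27, 32, 50, 69, 78, 102]
  IvoV (CGCTATAC, off=6): starts [15, 54, 81, 92] → cuts [21, 60, 87, 98]

All cut coordinates (distinct, sorted): [11, 21, 27, 32, 50, 60, 69, 78, 87, 98, 102]

Fragments:
  [0,11): 11 bp
  [11,21): 10 bp
  [21,27): 6 bp
  [27,32): 5 bp
  [32,50): 18 bp
  [50,60): 10 bp
  [60,69): 9 bp
  [69,78): 9 bp
  [78,87): 9 bp
  [87,98): 11 bp
  [98,102): 4 bp
  [102,115): 13 bp

[4,5,6,9,9,9,10,10,11,11,13,18]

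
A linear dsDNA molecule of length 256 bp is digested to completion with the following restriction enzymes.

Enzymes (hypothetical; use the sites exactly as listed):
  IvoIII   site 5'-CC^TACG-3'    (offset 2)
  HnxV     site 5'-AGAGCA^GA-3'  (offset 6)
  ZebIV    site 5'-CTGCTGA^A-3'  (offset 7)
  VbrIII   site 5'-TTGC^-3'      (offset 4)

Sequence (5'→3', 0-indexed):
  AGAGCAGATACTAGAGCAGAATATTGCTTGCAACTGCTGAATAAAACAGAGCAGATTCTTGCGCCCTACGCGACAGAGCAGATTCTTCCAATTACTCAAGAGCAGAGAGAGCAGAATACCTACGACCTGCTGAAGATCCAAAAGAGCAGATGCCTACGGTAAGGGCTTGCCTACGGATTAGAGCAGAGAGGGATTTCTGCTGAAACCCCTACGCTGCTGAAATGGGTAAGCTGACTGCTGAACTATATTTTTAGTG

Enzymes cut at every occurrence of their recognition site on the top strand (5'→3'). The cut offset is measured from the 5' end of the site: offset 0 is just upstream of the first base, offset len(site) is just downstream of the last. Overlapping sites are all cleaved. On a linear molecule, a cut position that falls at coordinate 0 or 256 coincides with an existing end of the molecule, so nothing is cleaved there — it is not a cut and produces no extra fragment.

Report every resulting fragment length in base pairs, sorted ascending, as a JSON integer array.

Per-enzyme occurrences:
  IvoIII CCTACG/2: at [64, 118, 152, 169, 207] ⇒ [66, 120, 154, 171, 209]
  HnxV AGAGCAGA/6: at [0, 12, 47, 74, 98, 107, 142, 179] ⇒ [6, 18, 53, 80, 104, 113, 148, 185]
  ZebIV CTGCTGAA/7: at [33, 126, 196, 213, 234] ⇒ [40, 133, 203, 220, 241]
  VbrIII TTGC/4: at [23, 27, 58, 166] ⇒ [27, 31, 62, 170]

Pooled cuts: [6, 18, 27, 31, 40, 53, 62, 66, 80, 104, 113, 120, 133, 148, 154, 170, 171, 185, 203, 209, 220, 241]

Fragment lengths:
  [0,6): 6 bp
  [6,18): 12 bp
  [18,27): 9 bp
  [27,31): 4 bp
  [31,40): 9 bp
  [40,53): 13 bp
  [53,62): 9 bp
  [62,66): 4 bp
  [66,80): 14 bp
  [80,104): 24 bp
  [104,113): 9 bp
  [113,120): 7 bp
  [120,133): 13 bp
  [133,148): 15 bp
  [148,154): 6 bp
  [154,170): 16 bp
  [170,171): 1 bp
  [171,185): 14 bp
  [185,203): 18 bp
  [203,209): 6 bp
  [209,220): 11 bp
  [220,241): 21 bp
  [241,256): 15 bp

[1,4,4,6,6,6,7,9,9,9,9,11,12,13,13,14,14,15,15,16,18,21,24]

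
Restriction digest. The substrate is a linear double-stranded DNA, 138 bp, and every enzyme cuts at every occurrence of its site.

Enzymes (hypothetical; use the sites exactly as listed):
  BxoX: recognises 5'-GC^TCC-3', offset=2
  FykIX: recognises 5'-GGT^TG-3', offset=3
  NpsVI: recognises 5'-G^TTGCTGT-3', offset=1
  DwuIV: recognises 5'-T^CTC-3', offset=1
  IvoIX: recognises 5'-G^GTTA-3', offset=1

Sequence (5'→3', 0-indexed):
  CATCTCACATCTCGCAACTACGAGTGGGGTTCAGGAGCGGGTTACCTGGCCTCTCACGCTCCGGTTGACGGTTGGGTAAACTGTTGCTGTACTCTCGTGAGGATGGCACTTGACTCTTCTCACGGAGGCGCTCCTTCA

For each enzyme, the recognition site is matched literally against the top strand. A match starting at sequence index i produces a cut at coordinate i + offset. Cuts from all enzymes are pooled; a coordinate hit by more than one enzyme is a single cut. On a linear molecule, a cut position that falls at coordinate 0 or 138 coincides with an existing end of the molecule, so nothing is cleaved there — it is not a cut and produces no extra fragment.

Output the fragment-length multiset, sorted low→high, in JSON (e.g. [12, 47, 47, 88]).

Site scan:
  BxoX GCTCC/2: at [57, 129] ⇒ [59, 131]
  FykIX GGTTG/3: at [62, 69] ⇒ [65, 72]
  NpsVI GTTGCTGT/1: at [82] ⇒ [83]
  DwuIV TCTC/1: at [2, 9, 51, 92, 117] ⇒ [3, 10, 52, 93, 118]
  IvoIX GGTTA/1: at [39] ⇒ [40]

Pooled cuts: [3, 10, 40, 52, 59, 65, 72, 83, 93, 118, 131]

Fragments:
  [0,3): 3 bp
  [3,10): 7 bp
  [10,40): 30 bp
  [40,52): 12 bp
  [52,59): 7 bp
  [59,65): 6 bp
  [65,72): 7 bp
  [72,83): 11 bp
  [83,93): 10 bp
  [93,118): 25 bp
  [118,131): 13 bp
  [131,138): 7 bp

[3,6,7,7,7,7,10,11,12,13,25,30]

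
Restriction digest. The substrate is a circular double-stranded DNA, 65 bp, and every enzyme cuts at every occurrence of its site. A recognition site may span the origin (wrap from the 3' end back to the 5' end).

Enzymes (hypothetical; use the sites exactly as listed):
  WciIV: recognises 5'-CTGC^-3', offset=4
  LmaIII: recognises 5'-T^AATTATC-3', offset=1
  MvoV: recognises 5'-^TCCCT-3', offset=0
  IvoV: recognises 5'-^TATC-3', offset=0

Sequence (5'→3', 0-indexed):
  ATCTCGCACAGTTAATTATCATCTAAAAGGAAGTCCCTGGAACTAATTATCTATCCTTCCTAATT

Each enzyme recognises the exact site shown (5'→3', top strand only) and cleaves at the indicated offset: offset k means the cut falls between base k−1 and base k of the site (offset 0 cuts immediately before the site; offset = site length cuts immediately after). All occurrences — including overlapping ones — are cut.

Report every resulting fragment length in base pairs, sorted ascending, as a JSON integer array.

Per-enzyme occurrences:
  WciIV (CTGC, off=4): no sites
  LmaIII (TAATTATC, off=1): starts [12, 43, 60] → cuts [13, 44, 61]
  MvoV (TCCCT, off=0): starts [33] → cuts [33]
  IvoV (TATC, off=0): starts [16, 47, 51, 64] → cuts [16, 47, 51, 64]

Pooled cuts: [13, 16, 33, 44, 47, 51, 61, 64]

Fragment lengths:
  13→16: 3 bp
  16→33: 17 bp
  33→44: 11 bp
  44→47: 3 bp
  47→51: 4 bp
  51→61: 10 bp
  61→64: 3 bp
  64→13 (wrap): 65-64+13 = 14 bp

[3,3,3,4,10,11,14,17]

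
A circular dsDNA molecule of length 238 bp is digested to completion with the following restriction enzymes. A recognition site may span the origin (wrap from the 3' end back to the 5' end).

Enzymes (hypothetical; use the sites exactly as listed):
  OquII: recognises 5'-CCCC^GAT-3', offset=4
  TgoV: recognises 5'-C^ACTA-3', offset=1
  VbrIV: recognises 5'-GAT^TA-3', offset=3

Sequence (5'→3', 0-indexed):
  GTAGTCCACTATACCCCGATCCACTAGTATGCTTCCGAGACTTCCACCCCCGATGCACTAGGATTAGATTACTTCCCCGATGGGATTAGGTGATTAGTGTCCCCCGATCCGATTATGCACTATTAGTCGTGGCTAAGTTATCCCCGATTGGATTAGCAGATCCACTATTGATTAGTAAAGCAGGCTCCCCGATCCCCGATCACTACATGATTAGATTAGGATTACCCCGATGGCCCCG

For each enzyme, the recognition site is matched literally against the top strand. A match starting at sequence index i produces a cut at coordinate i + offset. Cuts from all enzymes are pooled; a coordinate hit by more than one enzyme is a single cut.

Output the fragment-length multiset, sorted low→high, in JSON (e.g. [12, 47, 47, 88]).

Per-enzyme occurrences:
  OquII CCCCGAT/4: at [13, 47, 74, 101, 141, 186, 193, 224] ⇒ [17, 51, 78, 105, 145, 190, 197, 228]
  TgoV CACTA/1: at [6, 21, 55, 117, 162, 200] ⇒ [7, 22, 56, 118, 163, 201]
  VbrIV GATTA/3: at [61, 66, 83, 91, 110, 150, 169, 208, 213, 219] ⇒ [64, 69, 86, 94, 113, 153, 172, 211, 216, 222]

All cut coordinates (distinct, sorted): [7, 17, 22, 51, 56, 64, 69, 78, 86, 94, 105, 113, 118, 145, 153, 163, 172, 190, 197, 201, 211, 216, 222, 228]

Fragment lengths:
  7→17: 10 bp
  17→22: 5 bp
  22→51: 29 bp
  51→56: 5 bp
  56→64: 8 bp
  64→69: 5 bp
  69→78: 9 bp
  78→86: 8 bp
  86→94: 8 bp
  94→105: 11 bp
  105→113: 8 bp
  113→118: 5 bp
  118→145: 27 bp
  145→153: 8 bp
  153→163: 10 bp
  163→172: 9 bp
  172→190: 18 bp
  190→197: 7 bp
  197→201: 4 bp
  201→211: 10 bp
  211→216: 5 bp
  216→222: 6 bp
  222→228: 6 bp
  228→7 (wrap): 238-228+7 = 17 bp

[4,5,5,5,5,5,6,6,7,8,8,8,8,8,9,9,10,10,10,11,17,18,27,29]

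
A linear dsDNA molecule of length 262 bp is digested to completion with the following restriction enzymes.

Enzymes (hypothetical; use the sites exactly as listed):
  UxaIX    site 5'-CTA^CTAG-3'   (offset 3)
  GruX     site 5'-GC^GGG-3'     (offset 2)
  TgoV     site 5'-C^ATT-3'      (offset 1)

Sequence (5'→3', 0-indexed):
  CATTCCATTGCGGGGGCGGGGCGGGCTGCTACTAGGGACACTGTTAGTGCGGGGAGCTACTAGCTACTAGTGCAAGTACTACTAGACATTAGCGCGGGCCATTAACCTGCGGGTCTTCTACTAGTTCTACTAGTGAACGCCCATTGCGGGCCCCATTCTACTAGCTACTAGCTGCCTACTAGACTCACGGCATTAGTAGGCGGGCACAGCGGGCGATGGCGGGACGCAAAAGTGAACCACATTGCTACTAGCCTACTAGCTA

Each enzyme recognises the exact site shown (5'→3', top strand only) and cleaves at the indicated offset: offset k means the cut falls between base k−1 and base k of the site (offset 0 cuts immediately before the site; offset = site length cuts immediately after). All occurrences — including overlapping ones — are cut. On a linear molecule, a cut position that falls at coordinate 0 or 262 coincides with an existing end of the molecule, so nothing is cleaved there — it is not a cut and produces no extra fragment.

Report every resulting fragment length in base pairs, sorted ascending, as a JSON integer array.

[1,5,5,5,5,5,6,6,6,7,7,7,7,7,8,8,9,9,9,9,10,10,10,10,11,13,13,15,19,20]

Scan for sites:
  UxaIX CTACTAG/3: at [28, 56, 63, 78, 117, 126, 157, 164, 175, 244, 252] ⇒ [31, 59, 66, 81, 120, 129, 160, 167, 178, 247, 255]
  GruX GCGGG/2: at [9, 15, 20, 48, 93, 108, 145, 199, 208, 218] ⇒ [11, 17, 22, 50, 95, 110, 147, 201, 210, 220]
  TgoV CATT/1: at [0, 5, 86, 99, 141, 153, 190, 239] ⇒ [1, 6, 87, 100, 142, 154, 191, 240]

All cut coordinates (distinct, sorted): [1, 6, 11, 17, 22, 31, 50, 59, 66, 81, 87, 95, 100, 110, 120, 129, 142, 147, 154, 160, 167, 178, 191, 201, 210, 220, 240, 247, 255]

Fragments:
  [0,1): 1 bp
  [1,6): 5 bp
  [6,11): 5 bp
  [11,17): 6 bp
  [17,22): 5 bp
  [22,31): 9 bp
  [31,50): 19 bp
  [50,59): 9 bp
  [59,66): 7 bp
  [66,81): 15 bp
  [81,87): 6 bp
  [87,95): 8 bp
  [95,100): 5 bp
  [100,110): 10 bp
  [110,120): 10 bp
  [120,129): 9 bp
  [129,142): 13 bp
  [142,147): 5 bp
  [147,154): 7 bp
  [154,160): 6 bp
  [160,167): 7 bp
  [167,178): 11 bp
  [178,191): 13 bp
  [191,201): 10 bp
  [201,210): 9 bp
  [210,220): 10 bp
  [220,240): 20 bp
  [240,247): 7 bp
  [247,255): 8 bp
  [255,262): 7 bp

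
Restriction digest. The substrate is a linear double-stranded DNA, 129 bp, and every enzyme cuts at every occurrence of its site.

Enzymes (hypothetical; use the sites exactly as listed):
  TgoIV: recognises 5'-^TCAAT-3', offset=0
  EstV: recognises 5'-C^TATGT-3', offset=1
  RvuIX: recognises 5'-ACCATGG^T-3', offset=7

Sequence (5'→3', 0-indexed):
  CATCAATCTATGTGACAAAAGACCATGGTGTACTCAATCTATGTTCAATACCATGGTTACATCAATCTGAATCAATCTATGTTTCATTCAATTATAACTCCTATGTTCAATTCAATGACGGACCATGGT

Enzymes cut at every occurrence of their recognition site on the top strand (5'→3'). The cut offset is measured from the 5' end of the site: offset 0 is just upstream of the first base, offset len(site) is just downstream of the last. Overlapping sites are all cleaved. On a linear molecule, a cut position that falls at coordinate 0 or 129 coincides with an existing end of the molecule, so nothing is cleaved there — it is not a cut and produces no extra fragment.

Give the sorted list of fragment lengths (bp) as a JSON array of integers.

[1,2,5,5,5,5,5,6,6,6,10,10,12,14,17,20]

Per-enzyme occurrences:
  TgoIV TCAAT/0: at [2, 33, 44, 61, 71, 87, 106, 111] ⇒ [2, 33, 44, 61, 71, 87, 106, 111]
  EstV CTATGT/1: at [7, 38, 76, 100] ⇒ [8, 39, 77, 101]
  RvuIX ACCATGGT/7: at [21, 49, 121] ⇒ [28, 56, 128]

All cut coordinates (distinct, sorted): [2, 8, 28, 33, 39, 44, 56, 61, 71, 77, 87, 101, 106, 111, 128]

Fragment lengths:
  [0,2): 2 bp
  [2,8): 6 bp
  [8,28): 20 bp
  [28,33): 5 bp
  [33,39): 6 bp
  [39,44): 5 bp
  [44,56): 12 bp
  [56,61): 5 bp
  [61,71): 10 bp
  [71,77): 6 bp
  [77,87): 10 bp
  [87,101): 14 bp
  [101,106): 5 bp
  [106,111): 5 bp
  [111,128): 17 bp
  [128,129): 1 bp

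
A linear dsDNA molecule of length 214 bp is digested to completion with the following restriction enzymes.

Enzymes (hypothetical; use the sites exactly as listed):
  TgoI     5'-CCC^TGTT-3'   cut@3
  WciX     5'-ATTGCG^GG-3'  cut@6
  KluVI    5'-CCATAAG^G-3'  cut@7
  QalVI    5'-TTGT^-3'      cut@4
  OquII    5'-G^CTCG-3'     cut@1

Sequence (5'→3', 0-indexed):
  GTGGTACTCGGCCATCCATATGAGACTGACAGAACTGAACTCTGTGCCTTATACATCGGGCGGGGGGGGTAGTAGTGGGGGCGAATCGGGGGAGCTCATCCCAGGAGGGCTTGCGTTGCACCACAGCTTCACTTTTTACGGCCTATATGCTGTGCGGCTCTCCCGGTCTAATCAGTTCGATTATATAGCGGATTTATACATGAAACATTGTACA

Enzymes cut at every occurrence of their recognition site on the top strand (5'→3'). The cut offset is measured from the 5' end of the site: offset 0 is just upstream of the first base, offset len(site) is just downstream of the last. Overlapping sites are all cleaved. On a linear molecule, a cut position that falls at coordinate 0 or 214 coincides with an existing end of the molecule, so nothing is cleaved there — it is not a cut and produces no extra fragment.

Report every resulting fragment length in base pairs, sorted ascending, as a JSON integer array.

Site scan:
  TgoI (CCCTGTT, off=3): no sites
  WciX (ATTGCGGG, off=6): no sites
  KluVI (CCATAAGG, off=7): no sites
  QalVI (TTGT, off=4): starts [207] → cuts [211]
  OquII (GCTCG, off=1): no sites

All cut coordinates (distinct, sorted): [211]

Fragments:
  [0,211): 211 bp
  [211,214): 3 bp

[3,211]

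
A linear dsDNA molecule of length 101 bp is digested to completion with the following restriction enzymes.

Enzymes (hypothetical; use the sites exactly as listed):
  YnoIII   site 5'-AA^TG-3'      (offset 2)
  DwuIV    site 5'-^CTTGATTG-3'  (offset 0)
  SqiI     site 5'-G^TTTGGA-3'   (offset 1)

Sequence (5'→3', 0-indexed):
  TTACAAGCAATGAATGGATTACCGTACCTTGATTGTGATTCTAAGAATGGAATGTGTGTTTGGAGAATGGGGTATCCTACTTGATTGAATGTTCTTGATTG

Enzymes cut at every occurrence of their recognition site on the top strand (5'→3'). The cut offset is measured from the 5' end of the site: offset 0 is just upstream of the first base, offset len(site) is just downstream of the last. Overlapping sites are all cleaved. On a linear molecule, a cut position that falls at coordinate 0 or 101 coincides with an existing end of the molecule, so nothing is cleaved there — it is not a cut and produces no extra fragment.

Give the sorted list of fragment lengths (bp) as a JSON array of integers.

[4,4,5,6,8,9,10,10,12,13,20]

Site scan:
  YnoIII AATG/2: at [8, 12, 45, 50, 65, 87] ⇒ [10, 14, 47, 52, 67, 89]
  DwuIV CTTGATTG/0: at [27, 79, 93] ⇒ [27, 79, 93]
  SqiI GTTTGGA/1: at [57] ⇒ [58]

All cut coordinates (distinct, sorted): [10, 14, 27, 47, 52, 58, 67, 79, 89, 93]

Fragment lengths:
  [0,10): 10 bp
  [10,14): 4 bp
  [14,27): 13 bp
  [27,47): 20 bp
  [47,52): 5 bp
  [52,58): 6 bp
  [58,67): 9 bp
  [67,79): 12 bp
  [79,89): 10 bp
  [89,93): 4 bp
  [93,101): 8 bp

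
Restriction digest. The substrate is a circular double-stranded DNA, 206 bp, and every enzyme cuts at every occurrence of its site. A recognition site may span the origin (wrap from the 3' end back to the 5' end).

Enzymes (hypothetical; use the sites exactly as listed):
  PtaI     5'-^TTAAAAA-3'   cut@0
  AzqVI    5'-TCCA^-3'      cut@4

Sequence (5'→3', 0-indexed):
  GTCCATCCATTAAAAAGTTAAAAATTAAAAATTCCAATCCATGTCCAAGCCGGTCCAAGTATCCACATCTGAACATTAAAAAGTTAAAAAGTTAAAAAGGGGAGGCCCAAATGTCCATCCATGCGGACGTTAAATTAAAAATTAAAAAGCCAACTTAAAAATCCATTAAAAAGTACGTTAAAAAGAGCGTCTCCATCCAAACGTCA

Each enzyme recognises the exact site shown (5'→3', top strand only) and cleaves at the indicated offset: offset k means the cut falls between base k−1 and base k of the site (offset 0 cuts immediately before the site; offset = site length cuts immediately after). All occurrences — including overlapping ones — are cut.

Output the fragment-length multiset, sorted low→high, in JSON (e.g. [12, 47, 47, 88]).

Per-enzyme occurrences:
  PtaI (TTAAAAA, off=0): starts [9, 17, 24, 75, 83, 91, 134, 141, 154, 165, 177] → cuts [9, 17, 24, 75, 83, 91, 134, 141, 154, 165, 177]
  AzqVI (TCCA, off=4): starts [1, 5, 32, 37, 43, 53, 61, 113, 117, 161, 191, 195] → cuts [5, 9, 36, 41, 47, 57, 65, 117, 121, 165, 195, 199]

All cut coordinates (distinct, sorted): [5, 9, 17, 24, 36, 41, 47, 57, 65, 75, 83, 91, 117, 121, 134, 141, 154, 165, 177, 195, 199]

Fragment lengths:
  5→9: 4 bp
  9→17: 8 bp
  17→24: 7 bp
  24→36: 12 bp
  36→41: 5 bp
  41→47: 6 bp
  47→57: 10 bp
  57→65: 8 bp
  65→75: 10 bp
  75→83: 8 bp
  83→91: 8 bp
  91→117: 26 bp
  117→121: 4 bp
  121→134: 13 bp
  134→141: 7 bp
  141→154: 13 bp
  154→165: 11 bp
  165→177: 12 bp
  177→195: 18 bp
  195→199: 4 bp
  199→5 (wrap): 206-199+5 = 12 bp

[4,4,4,5,6,7,7,8,8,8,8,10,10,11,12,12,12,13,13,18,26]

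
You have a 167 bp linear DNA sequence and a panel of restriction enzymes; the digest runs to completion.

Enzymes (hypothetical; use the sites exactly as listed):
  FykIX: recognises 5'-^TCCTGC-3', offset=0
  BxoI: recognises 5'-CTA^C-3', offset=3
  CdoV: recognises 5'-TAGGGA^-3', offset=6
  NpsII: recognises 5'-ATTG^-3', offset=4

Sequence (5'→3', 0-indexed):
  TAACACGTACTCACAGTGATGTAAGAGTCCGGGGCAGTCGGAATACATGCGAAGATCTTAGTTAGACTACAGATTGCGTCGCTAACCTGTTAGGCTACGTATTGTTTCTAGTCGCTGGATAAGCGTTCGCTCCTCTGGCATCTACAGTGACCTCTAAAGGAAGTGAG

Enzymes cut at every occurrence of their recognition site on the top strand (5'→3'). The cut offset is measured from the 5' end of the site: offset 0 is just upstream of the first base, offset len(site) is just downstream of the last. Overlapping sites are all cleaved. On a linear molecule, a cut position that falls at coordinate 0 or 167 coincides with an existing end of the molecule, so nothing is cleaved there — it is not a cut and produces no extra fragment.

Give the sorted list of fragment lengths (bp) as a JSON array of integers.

[7,7,21,23,40,69]

Scan for sites:
  FykIX (TCCTGC, off=0): no sites
  BxoI (CTAC, off=3): starts [66, 94, 141] → cuts [69, 97, 144]
  CdoV (TAGGGA, off=6): no sites
  NpsII (ATTG, off=4): starts [72, 100] → cuts [76, 104]

All cut coordinates (distinct, sorted): [69, 76, 97, 104, 144]

Fragment lengths:
  [0,69): 69 bp
  [69,76): 7 bp
  [76,97): 21 bp
  [97,104): 7 bp
  [104,144): 40 bp
  [144,167): 23 bp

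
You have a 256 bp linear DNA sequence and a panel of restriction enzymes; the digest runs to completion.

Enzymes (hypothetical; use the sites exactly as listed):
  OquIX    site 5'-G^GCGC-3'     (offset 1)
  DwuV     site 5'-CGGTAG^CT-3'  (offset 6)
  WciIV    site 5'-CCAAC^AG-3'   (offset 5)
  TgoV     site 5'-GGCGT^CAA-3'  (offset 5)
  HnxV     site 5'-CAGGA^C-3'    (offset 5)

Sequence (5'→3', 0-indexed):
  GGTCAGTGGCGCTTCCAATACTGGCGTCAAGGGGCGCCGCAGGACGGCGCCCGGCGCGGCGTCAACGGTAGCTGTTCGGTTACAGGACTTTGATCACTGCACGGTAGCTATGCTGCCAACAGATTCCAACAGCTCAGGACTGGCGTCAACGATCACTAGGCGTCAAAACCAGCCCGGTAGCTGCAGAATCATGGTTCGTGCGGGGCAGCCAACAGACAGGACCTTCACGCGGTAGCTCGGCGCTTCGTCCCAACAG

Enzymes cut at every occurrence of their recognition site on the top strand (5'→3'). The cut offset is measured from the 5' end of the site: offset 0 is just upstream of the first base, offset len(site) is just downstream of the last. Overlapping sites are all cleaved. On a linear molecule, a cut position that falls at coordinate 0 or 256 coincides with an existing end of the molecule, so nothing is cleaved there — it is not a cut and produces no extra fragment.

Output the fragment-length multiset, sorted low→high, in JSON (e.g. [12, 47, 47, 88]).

[2,2,4,6,7,7,8,8,9,9,9,10,11,13,14,15,16,17,17,19,20,33]

Per-enzyme occurrences:
  OquIX (GGCGC, off=1): starts [7, 32, 45, 52, 238] → cuts [8, 33, 46, 53, 239]
  DwuV (CGGTAGCT, off=6): starts [65, 101, 174, 229] → cuts [71, 107, 180, 235]
  WciIV (CCAACAG, off=5): starts [115, 125, 208, 249] → cuts [120, 130, 213, 254]
  TgoV (GGCGTCAA, off=5): starts [22, 57, 141, 158] → cuts [27, 62, 146, 163]
  HnxV (CAGGAC, off=5): starts [39, 82, 134, 216] → cuts [44, 87, 139, 221]

Pooled cuts: [8, 27, 33, 44, 46, 53, 62, 71, 87, 107, 120, 130, 139, 146, 163, 180, 213, 221, 235, 239, 254]

Fragments:
  [0,8): 8 bp
  [8,27): 19 bp
  [27,33): 6 bp
  [33,44): 11 bp
  [44,46): 2 bp
  [46,53): 7 bp
  [53,62): 9 bp
  [62,71): 9 bp
  [71,87): 16 bp
  [87,107): 20 bp
  [107,120): 13 bp
  [120,130): 10 bp
  [130,139): 9 bp
  [139,146): 7 bp
  [146,163): 17 bp
  [163,180): 17 bp
  [180,213): 33 bp
  [213,221): 8 bp
  [221,235): 14 bp
  [235,239): 4 bp
  [239,254): 15 bp
  [254,256): 2 bp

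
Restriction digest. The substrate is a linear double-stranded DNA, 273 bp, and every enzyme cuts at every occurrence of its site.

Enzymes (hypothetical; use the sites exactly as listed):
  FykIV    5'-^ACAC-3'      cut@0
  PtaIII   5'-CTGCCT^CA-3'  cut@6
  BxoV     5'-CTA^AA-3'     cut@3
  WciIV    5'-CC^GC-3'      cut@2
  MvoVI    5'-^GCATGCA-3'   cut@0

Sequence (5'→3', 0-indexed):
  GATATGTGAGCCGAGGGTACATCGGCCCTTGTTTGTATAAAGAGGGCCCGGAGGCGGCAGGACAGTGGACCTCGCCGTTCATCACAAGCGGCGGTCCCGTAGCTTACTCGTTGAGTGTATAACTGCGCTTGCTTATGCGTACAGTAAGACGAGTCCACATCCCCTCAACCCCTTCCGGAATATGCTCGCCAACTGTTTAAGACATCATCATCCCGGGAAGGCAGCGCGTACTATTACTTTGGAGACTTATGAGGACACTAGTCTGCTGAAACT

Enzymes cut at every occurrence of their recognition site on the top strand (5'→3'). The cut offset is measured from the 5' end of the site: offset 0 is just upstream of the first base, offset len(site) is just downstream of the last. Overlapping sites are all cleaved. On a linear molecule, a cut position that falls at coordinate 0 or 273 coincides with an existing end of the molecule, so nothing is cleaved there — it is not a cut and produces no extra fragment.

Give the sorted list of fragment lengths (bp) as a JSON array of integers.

Per-enzyme occurrences:
  FykIV (ACAC, off=0): starts [254] → cuts [254]
  PtaIII (CTGCCTCA, off=6): no sites
  BxoV (CTAAA, off=3): no sites
  WciIV (CCGC, off=2): no sites
  MvoVI (GCATGCA, off=0): no sites

All cut coordinates (distinct, sorted): [254]

Fragment lengths:
  [0,254): 254 bp
  [254,273): 19 bp

[19,254]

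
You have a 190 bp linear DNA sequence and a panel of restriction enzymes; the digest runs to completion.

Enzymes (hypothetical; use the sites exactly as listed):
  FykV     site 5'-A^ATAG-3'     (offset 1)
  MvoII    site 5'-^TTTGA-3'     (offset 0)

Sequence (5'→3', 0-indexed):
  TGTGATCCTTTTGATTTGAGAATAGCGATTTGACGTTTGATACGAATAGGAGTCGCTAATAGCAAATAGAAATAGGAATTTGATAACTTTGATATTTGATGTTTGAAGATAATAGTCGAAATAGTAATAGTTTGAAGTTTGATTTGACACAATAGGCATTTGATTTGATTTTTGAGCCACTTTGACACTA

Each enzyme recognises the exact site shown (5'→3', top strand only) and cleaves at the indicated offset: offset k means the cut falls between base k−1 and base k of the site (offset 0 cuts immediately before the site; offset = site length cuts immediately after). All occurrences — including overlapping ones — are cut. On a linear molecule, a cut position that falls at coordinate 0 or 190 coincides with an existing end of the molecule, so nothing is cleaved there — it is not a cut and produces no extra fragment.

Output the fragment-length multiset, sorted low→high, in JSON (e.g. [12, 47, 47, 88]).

Per-enzyme occurrences:
  FykV (AATAG, off=1): starts [20, 44, 57, 64, 70, 110, 119, 125, 150] → cuts [21, 45, 58, 65, 71, 111, 120, 126, 151]
  MvoII (TTTGA, off=0): starts [9, 14, 28, 35, 78, 87, 94, 101, 130, 137, 142, 158, 163, 170, 180] → cuts [9, 14, 28, 35, 78, 87, 94, 101, 130, 137, 142, 158, 163, 170, 180]

Pooled cuts: [9, 14, 21, 28, 35, 45, 58, 65, 71, 78, 87, 94, 101, 111, 120, 126, 130, 137, 142, 151, 158, 163, 170, 180]

Fragment lengths:
  [0,9): 9 bp
  [9,14): 5 bp
  [14,21): 7 bp
  [21,28): 7 bp
  [28,35): 7 bp
  [35,45): 10 bp
  [45,58): 13 bp
  [58,65): 7 bp
  [65,71): 6 bp
  [71,78): 7 bp
  [78,87): 9 bp
  [87,94): 7 bp
  [94,101): 7 bp
  [101,111): 10 bp
  [111,120): 9 bp
  [120,126): 6 bp
  [126,130): 4 bp
  [130,137): 7 bp
  [137,142): 5 bp
  [142,151): 9 bp
  [151,158): 7 bp
  [158,163): 5 bp
  [163,170): 7 bp
  [170,180): 10 bp
  [180,190): 10 bp

[4,5,5,5,6,6,7,7,7,7,7,7,7,7,7,7,9,9,9,9,10,10,10,10,13]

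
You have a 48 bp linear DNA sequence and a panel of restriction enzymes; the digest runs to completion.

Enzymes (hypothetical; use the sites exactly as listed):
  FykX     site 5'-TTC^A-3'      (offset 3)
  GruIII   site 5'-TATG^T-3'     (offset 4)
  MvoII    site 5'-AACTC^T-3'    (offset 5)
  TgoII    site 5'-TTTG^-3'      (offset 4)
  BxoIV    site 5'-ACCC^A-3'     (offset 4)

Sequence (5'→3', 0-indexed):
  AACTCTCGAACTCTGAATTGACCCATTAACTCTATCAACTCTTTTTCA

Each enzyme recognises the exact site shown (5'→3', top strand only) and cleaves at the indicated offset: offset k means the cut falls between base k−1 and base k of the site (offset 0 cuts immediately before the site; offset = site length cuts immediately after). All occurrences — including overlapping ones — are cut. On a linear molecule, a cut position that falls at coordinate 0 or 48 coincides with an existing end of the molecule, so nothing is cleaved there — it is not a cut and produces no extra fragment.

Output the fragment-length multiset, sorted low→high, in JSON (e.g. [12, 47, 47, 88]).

[1,5,6,8,8,9,11]

Site scan:
  FykX (TTCA, off=3): starts [44] → cuts [47]
  GruIII (TATGT, off=4): no sites
  MvoII (AACTCT, off=5): starts [0, 8, 27, 36] → cuts [5, 13, 32, 41]
  TgoII (TTTG, off=4): no sites
  BxoIV (ACCCA, off=4): starts [20] → cuts [24]

Pooled cuts: [5, 13, 24, 32, 41, 47]

Fragments:
  [0,5): 5 bp
  [5,13): 8 bp
  [13,24): 11 bp
  [24,32): 8 bp
  [32,41): 9 bp
  [41,47): 6 bp
  [47,48): 1 bp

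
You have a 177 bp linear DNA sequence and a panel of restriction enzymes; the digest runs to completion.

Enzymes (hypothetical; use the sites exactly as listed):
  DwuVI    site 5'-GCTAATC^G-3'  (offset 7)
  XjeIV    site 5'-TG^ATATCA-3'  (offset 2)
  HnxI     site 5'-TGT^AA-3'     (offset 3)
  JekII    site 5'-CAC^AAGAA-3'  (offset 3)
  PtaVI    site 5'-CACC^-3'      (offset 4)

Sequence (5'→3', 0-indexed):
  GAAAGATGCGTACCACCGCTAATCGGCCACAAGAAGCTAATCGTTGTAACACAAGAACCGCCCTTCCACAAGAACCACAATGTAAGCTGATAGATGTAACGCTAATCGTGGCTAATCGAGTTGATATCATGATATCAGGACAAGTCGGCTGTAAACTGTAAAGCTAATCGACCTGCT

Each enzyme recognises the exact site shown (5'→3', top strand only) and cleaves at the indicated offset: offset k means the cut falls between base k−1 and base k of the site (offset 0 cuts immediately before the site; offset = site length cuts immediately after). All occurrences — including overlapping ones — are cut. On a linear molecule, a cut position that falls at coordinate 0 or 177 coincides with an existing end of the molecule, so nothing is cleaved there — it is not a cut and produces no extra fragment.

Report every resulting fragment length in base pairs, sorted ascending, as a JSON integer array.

[5,5,6,6,7,7,8,8,10,10,10,12,14,14,17,17,21]

Site scan:
  DwuVI (GCTAATCG, off=7): starts [17, 35, 100, 110, 162] → cuts [24, 42, 107, 117, 169]
  XjeIV (TGATATCA, off=2): starts [121, 129] → cuts [123, 131]
  HnxI (TGTAA, off=3): starts [44, 80, 94, 149, 156] → cuts [47, 83, 97, 152, 159]
  JekII (CACAAGAA, off=3): starts [27, 49, 66] → cuts [30, 52, 69]
  PtaVI (CACC, off=4): starts [13] → cuts [17]

Pooled cuts: [17, 24, 30, 42, 47, 52, 69, 83, 97, 107, 117, 123, 131, 152, 159, 169]

Fragments:
  [0,17): 17 bp
  [17,24): 7 bp
  [24,30): 6 bp
  [30,42): 12 bp
  [42,47): 5 bp
  [47,52): 5 bp
  [52,69): 17 bp
  [69,83): 14 bp
  [83,97): 14 bp
  [97,107): 10 bp
  [107,117): 10 bp
  [117,123): 6 bp
  [123,131): 8 bp
  [131,152): 21 bp
  [152,159): 7 bp
  [159,169): 10 bp
  [169,177): 8 bp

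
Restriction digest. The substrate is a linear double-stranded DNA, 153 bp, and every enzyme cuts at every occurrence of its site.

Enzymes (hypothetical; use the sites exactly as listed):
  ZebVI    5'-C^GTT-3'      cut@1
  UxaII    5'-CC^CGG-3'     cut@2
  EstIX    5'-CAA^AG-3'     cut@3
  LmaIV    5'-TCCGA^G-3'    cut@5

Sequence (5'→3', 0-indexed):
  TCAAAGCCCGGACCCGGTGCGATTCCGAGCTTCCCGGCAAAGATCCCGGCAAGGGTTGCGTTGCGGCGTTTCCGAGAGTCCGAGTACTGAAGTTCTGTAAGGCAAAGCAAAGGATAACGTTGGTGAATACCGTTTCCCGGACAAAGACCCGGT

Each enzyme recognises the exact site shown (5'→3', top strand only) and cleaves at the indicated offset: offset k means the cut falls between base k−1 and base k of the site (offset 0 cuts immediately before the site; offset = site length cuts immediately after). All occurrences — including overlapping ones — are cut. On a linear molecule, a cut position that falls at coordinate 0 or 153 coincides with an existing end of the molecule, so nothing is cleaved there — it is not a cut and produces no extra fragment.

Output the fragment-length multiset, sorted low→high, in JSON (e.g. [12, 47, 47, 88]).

Site scan:
  ZebVI CGTT/1: at [58, 66, 117, 130] ⇒ [59, 67, 118, 131]
  UxaII CCCGG/2: at [6, 12, 32, 44, 135, 147] ⇒ [8, 14, 34, 46, 137, 149]
  EstIX CAAAG/3: at [1, 37, 102, 107, 141] ⇒ [4, 40, 105, 110, 144]
  LmaIV TCCGAG/5: at [23, 70, 78] ⇒ [28, 75, 83]

Pooled cuts: [4, 8, 14, 28, 34, 40, 46, 59, 67, 75, 83, 105, 110, 118, 131, 137, 144, 149]

Fragment lengths:
  [0,4): 4 bp
  [4,8): 4 bp
  [8,14): 6 bp
  [14,28): 14 bp
  [28,34): 6 bp
  [34,40): 6 bp
  [40,46): 6 bp
  [46,59): 13 bp
  [59,67): 8 bp
  [67,75): 8 bp
  [75,83): 8 bp
  [83,105): 22 bp
  [105,110): 5 bp
  [110,118): 8 bp
  [118,131): 13 bp
  [131,137): 6 bp
  [137,144): 7 bp
  [144,149): 5 bp
  [149,153): 4 bp

[4,4,4,5,5,6,6,6,6,6,7,8,8,8,8,13,13,14,22]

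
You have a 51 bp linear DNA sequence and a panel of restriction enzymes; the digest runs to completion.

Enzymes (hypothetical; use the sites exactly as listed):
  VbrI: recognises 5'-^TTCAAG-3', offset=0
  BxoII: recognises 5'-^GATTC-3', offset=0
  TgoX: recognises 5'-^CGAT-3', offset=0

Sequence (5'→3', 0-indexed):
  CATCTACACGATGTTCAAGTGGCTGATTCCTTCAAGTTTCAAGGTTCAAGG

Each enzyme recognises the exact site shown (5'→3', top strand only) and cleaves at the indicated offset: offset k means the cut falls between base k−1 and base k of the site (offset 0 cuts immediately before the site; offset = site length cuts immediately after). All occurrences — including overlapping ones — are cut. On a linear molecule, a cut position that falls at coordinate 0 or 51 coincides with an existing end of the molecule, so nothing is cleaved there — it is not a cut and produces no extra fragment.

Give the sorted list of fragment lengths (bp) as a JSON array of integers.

Scan for sites:
  VbrI TTCAAG/0: at [13, 30, 37, 44] ⇒ [13, 30, 37, 44]
  BxoII GATTC/0: at [24] ⇒ [24]
  TgoX CGAT/0: at [8] ⇒ [8]

Pooled cuts: [8, 13, 24, 30, 37, 44]

Fragments:
  [0,8): 8 bp
  [8,13): 5 bp
  [13,24): 11 bp
  [24,30): 6 bp
  [30,37): 7 bp
  [37,44): 7 bp
  [44,51): 7 bp

[5,6,7,7,7,8,11]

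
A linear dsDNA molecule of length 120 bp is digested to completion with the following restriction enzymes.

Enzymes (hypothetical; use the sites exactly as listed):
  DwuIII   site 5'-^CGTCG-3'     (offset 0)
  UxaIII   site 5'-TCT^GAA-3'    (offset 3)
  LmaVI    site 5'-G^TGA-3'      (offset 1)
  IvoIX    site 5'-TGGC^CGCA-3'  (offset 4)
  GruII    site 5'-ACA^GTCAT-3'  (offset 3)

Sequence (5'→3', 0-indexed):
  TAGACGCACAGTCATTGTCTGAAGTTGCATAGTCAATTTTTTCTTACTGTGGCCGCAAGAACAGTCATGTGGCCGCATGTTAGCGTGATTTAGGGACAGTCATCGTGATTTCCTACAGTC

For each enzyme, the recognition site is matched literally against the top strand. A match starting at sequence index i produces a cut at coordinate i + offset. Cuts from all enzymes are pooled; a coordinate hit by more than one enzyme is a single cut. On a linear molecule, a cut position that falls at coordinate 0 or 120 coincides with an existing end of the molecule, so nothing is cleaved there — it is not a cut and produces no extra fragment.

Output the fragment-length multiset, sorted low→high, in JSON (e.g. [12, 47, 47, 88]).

[7,10,10,10,10,12,13,15,33]

Scan for sites:
  DwuIII (CGTCG, off=0): no sites
  UxaIII TCTGAA/3: at [17] ⇒ [20]
  LmaVI GTGA/1: at [84, 104] ⇒ [85, 105]
  IvoIX TGGCCGCA/4: at [49, 69] ⇒ [53, 73]
  GruII ACAGTCAT/3: at [7, 60, 95] ⇒ [10, 63, 98]

All cut coordinates (distinct, sorted): [10, 20, 53, 63, 73, 85, 98, 105]

Fragments:
  [0,10): 10 bp
  [10,20): 10 bp
  [20,53): 33 bp
  [53,63): 10 bp
  [63,73): 10 bp
  [73,85): 12 bp
  [85,98): 13 bp
  [98,105): 7 bp
  [105,120): 15 bp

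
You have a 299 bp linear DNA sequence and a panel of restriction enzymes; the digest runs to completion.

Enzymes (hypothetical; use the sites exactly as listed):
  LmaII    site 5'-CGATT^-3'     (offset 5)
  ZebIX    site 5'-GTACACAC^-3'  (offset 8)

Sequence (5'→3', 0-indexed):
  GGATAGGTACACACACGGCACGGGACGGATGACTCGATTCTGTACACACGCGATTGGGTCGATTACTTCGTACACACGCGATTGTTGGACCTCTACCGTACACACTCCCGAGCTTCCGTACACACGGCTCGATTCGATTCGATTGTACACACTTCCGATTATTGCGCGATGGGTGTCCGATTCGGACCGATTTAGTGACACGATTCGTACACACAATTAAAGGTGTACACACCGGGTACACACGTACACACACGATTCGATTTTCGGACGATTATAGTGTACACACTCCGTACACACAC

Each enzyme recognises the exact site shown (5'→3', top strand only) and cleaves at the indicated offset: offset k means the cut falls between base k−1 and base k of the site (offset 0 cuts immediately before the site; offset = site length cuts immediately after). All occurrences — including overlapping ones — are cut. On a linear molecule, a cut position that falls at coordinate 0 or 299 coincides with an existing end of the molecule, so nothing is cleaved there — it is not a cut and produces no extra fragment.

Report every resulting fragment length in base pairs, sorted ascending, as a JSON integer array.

Scan for sites:
  LmaII CGATT/5: at [34, 50, 59, 78, 129, 134, 139, 155, 177, 187, 200, 252, 257, 268] ⇒ [39, 55, 64, 83, 134, 139, 144, 160, 182, 192, 205, 257, 262, 273]
  ZebIX GTACACAC/8: at [6, 41, 69, 97, 117, 144, 206, 224, 235, 243, 278, 289] ⇒ [14, 49, 77, 105, 125, 152, 214, 232, 243, 251, 286, 297]

Pooled cuts: [14, 39, 49, 55, 64, 77, 83, 105, 125, 134, 139, 144, 152, 160, 182, 192, 205, 214, 232, 243, 251, 257, 262, 273, 286, 297]

Fragments:
  [0,14): 14 bp
  [14,39): 25 bp
  [39,49): 10 bp
  [49,55): 6 bp
  [55,64): 9 bp
  [64,77): 13 bp
  [77,83): 6 bp
  [83,105): 22 bp
  [105,125): 20 bp
  [125,134): 9 bp
  [134,139): 5 bp
  [139,144): 5 bp
  [144,152): 8 bp
  [152,160): 8 bp
  [160,182): 22 bp
  [182,192): 10 bp
  [192,205): 13 bp
  [205,214): 9 bp
  [214,232): 18 bp
  [232,243): 11 bp
  [243,251): 8 bp
  [251,257): 6 bp
  [257,262): 5 bp
  [262,273): 11 bp
  [273,286): 13 bp
  [286,297): 11 bp
  [297,299): 2 bp

[2,5,5,5,6,6,6,8,8,8,9,9,9,10,10,11,11,11,13,13,13,14,18,20,22,22,25]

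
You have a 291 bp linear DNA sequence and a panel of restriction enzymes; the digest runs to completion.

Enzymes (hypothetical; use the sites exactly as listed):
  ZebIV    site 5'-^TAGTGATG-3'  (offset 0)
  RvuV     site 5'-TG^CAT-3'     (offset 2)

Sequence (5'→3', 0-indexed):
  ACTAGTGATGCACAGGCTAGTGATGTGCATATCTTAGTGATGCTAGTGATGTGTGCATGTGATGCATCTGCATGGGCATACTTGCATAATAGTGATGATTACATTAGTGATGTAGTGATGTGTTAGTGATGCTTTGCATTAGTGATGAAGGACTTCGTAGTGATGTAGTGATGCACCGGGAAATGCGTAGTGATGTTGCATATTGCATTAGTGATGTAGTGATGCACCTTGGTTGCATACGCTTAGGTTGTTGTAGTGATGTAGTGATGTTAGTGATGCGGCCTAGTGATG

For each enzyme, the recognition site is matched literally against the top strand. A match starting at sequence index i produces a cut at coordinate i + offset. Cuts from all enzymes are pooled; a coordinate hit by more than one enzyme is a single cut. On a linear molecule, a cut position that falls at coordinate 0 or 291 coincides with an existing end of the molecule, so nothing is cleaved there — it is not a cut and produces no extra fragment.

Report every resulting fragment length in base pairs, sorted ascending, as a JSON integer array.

[2,3,3,5,6,7,7,8,8,8,8,8,9,9,9,10,11,11,12,13,13,14,15,15,18,18,19,22]

Site scan:
  ZebIV TAGTGATG/0: at [2, 17, 34, 43, 89, 104, 112, 123, 139, 157, 165, 187, 208, 216, 253, 261, 270, 283] ⇒ [2, 17, 34, 43, 89, 104, 112, 123, 139, 157, 165, 187, 208, 216, 253, 261, 270, 283]
  RvuV TGCAT/2: at [25, 53, 62, 68, 82, 134, 196, 203, 233] ⇒ [27, 55, 64, 70, 84, 136, 198, 205, 235]

All cut coordinates (distinct, sorted): [2, 17, 27, 34, 43, 55, 64, 70, 84, 89, 104, 112, 123, 136, 139, 157, 165, 187, 198, 205, 208, 216, 235, 253, 261, 270, 283]

Fragment lengths:
  [0,2): 2 bp
  [2,17): 15 bp
  [17,27): 10 bp
  [27,34): 7 bp
  [34,43): 9 bp
  [43,55): 12 bp
  [55,64): 9 bp
  [64,70): 6 bp
  [70,84): 14 bp
  [84,89): 5 bp
  [89,104): 15 bp
  [104,112): 8 bp
  [112,123): 11 bp
  [123,136): 13 bp
  [136,139): 3 bp
  [139,157): 18 bp
  [157,165): 8 bp
  [165,187): 22 bp
  [187,198): 11 bp
  [198,205): 7 bp
  [205,208): 3 bp
  [208,216): 8 bp
  [216,235): 19 bp
  [235,253): 18 bp
  [253,261): 8 bp
  [261,270): 9 bp
  [270,283): 13 bp
  [283,291): 8 bp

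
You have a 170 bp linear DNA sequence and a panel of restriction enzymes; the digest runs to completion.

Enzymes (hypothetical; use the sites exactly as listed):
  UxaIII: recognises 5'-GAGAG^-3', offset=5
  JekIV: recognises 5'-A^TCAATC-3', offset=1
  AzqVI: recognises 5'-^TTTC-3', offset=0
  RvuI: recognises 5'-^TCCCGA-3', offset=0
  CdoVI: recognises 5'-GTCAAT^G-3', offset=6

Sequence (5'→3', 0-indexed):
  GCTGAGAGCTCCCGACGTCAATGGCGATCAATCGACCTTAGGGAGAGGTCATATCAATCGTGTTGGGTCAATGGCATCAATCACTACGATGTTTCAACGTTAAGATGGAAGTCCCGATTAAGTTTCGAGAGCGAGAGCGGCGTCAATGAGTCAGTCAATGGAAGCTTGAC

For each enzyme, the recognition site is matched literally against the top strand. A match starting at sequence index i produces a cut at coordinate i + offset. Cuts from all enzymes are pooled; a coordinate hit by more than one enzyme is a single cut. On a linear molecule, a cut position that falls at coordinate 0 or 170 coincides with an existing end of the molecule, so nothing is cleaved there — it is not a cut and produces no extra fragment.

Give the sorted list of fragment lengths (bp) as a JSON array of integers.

Site scan:
  UxaIII GAGAG/5: at [3, 42, 126, 132] ⇒ [8, 47, 131, 137]
  JekIV ATCAATC/1: at [26, 52, 75] ⇒ [27, 53, 76]
  AzqVI TTTC/0: at [91, 122] ⇒ [91, 122]
  RvuI TCCCGA/0: at [9, 111] ⇒ [9, 111]
  CdoVI GTCAATG/6: at [16, 66, 141, 153] ⇒ [22, 72, 147, 159]

All cut coordinates (distinct, sorted): [8, 9, 22, 27, 47, 53, 72, 76, 91, 111, 122, 131, 137, 147, 159]

Fragment lengths:
  [0,8): 8 bp
  [8,9): 1 bp
  [9,22): 13 bp
  [22,27): 5 bp
  [27,47): 20 bp
  [47,53): 6 bp
  [53,72): 19 bp
  [72,76): 4 bp
  [76,91): 15 bp
  [91,111): 20 bp
  [111,122): 11 bp
  [122,131): 9 bp
  [131,137): 6 bp
  [137,147): 10 bp
  [147,159): 12 bp
  [159,170): 11 bp

[1,4,5,6,6,8,9,10,11,11,12,13,15,19,20,20]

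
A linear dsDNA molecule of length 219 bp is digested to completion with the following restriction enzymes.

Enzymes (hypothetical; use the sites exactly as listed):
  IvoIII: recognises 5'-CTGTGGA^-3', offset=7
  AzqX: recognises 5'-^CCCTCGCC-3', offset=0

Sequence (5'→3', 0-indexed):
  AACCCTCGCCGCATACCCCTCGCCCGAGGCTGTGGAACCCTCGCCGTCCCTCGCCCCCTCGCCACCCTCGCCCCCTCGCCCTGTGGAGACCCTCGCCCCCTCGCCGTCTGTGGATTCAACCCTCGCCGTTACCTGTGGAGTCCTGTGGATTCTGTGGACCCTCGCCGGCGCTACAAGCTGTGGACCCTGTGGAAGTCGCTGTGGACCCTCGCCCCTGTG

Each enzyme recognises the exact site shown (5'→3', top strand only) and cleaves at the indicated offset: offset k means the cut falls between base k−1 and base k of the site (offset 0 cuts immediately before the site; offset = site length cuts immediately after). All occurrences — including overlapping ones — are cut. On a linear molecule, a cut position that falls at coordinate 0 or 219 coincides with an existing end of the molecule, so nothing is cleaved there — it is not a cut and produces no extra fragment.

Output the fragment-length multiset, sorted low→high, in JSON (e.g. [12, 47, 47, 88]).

[1,2,2,5,8,8,8,9,9,9,10,10,12,14,14,15,17,20,20,26]

Scan for sites:
  IvoIII CTGTGGA/7: at [29, 80, 107, 132, 142, 151, 177, 186, 198] ⇒ [36, 87, 114, 139, 149, 158, 184, 193, 205]
  AzqX CCCTCGCC/0: at [2, 16, 37, 47, 55, 64, 72, 89, 97, 119, 158, 205] ⇒ [2, 16, 37, 47, 55, 64, 72, 89, 97, 119, 158, 205]

All cut coordinates (distinct, sorted): [2, 16, 36, 37, 47, 55, 64, 72, 87, 89, 97, 114, 119, 139, 149, 158, 184, 193, 205]

Fragments:
  [0,2): 2 bp
  [2,16): 14 bp
  [16,36): 20 bp
  [36,37): 1 bp
  [37,47): 10 bp
  [47,55): 8 bp
  [55,64): 9 bp
  [64,72): 8 bp
  [72,87): 15 bp
  [87,89): 2 bp
  [89,97): 8 bp
  [97,114): 17 bp
  [114,119): 5 bp
  [119,139): 20 bp
  [139,149): 10 bp
  [149,158): 9 bp
  [158,184): 26 bp
  [184,193): 9 bp
  [193,205): 12 bp
  [205,219): 14 bp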